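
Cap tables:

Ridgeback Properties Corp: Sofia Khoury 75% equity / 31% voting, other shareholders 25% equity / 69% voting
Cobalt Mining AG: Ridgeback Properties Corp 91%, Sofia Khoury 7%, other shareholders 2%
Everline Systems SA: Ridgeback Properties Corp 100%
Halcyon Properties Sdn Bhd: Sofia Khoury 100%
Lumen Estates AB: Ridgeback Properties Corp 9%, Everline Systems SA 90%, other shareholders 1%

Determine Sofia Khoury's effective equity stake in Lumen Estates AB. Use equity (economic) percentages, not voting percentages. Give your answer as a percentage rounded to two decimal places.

Sofia reaches Lumen along 2 paths.
Via Ridgeback: 75% × 9% = 6.75%.
Via Ridgeback → Everline: 75% × 100% × 90% = 67.5%.
Total: 6.75% + 67.5% = 74.25%.

74.25%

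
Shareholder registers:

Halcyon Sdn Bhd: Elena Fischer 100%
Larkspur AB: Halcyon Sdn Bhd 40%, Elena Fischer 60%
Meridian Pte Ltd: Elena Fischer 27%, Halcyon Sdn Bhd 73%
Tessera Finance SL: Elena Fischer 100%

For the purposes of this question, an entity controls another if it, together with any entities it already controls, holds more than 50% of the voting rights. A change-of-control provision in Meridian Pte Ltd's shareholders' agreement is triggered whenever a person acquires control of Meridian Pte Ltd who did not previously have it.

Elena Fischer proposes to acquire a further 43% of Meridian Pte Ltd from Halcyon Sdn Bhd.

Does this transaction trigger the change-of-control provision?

The purchase adds only to Elena's holdings (Halcyon's stake shrinks), so Elena is the only person who could newly come to control Meridian.
Elena holds 100% of Halcyon, so Elena controls Halcyon.
Elena and Halcyon together hold 27% + 73% = 100% of Meridian, so Elena controls Meridian.
So Elena already controls Meridian before the transaction.
After the purchase, Elena's direct stake in Meridian rises to 27% + 43% = 70%, and Halcyon's stake falls to 30%.
Elena controlled Meridian already, so this is not a new person acquiring control; every other person's position is unchanged or reduced.
No new person acquires control, so the clause is not triggered.

No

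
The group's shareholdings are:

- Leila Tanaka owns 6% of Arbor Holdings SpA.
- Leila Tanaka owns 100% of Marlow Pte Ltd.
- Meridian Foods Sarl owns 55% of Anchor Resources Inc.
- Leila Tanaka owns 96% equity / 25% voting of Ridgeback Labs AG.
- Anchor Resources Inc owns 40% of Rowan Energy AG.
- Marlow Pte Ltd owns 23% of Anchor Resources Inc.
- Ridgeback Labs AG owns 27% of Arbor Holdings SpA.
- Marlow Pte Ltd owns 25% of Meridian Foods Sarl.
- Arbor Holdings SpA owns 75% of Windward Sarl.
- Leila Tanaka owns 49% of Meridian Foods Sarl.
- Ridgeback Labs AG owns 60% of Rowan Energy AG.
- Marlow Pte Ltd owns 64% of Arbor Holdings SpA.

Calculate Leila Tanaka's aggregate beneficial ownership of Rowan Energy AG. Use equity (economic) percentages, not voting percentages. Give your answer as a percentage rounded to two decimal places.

83.08%

Leila reaches Rowan along 4 paths.
Via Ridgeback: 96% × 60% = 57.6%.
Via Marlow → Meridian → Anchor: 100% × 25% × 55% × 40% = 5.5%.
Via Meridian → Anchor: 49% × 55% × 40% = 10.78%.
Via Marlow → Anchor: 100% × 23% × 40% = 9.2%.
Total: 57.6% + 5.5% + 10.78% + 9.2% = 83.08%.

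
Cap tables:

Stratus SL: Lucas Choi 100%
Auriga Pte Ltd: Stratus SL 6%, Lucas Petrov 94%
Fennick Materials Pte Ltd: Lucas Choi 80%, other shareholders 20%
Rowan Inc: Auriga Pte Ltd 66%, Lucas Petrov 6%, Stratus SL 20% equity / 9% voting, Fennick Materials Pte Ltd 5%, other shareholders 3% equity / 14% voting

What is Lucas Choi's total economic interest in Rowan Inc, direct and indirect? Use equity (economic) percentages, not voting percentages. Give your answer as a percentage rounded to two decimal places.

Lucas Choi reaches Rowan along 3 paths.
Via Stratus → Auriga: 100% × 6% × 66% = 3.96%.
Via Stratus: 100% × 20% = 20%.
Via Fennick: 80% × 5% = 4%.
Total: 3.96% + 20% + 4% = 27.96%.

27.96%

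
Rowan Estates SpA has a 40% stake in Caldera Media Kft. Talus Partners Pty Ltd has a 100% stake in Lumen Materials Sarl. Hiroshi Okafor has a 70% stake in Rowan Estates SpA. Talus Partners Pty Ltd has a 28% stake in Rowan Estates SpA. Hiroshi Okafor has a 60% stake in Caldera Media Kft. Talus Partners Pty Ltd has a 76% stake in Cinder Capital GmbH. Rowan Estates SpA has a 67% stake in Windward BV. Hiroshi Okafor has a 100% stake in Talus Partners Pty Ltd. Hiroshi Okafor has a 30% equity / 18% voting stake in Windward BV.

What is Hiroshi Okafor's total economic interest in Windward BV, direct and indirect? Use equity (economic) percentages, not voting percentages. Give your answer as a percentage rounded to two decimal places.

Hiroshi reaches Windward along 3 paths.
Via Talus → Rowan: 100% × 28% × 67% = 18.76%.
Via Rowan: 70% × 67% = 46.9%.
Direct stake: 30% = 30%.
Total: 18.76% + 46.9% + 30% = 95.66%.

95.66%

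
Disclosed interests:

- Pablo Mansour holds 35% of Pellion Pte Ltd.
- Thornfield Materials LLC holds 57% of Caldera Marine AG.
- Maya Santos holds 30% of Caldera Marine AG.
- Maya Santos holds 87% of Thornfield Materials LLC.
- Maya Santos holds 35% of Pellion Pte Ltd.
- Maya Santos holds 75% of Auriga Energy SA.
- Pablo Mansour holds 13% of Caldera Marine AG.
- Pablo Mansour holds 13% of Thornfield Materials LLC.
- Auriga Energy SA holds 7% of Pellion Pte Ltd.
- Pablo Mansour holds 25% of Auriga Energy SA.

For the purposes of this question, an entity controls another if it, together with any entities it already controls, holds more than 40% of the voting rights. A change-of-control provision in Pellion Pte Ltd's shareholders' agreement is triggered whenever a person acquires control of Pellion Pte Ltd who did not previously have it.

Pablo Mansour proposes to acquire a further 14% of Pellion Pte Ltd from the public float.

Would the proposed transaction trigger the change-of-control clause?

Yes

The purchase changes only Pablo's holdings, so Pablo is the only person who could newly come to control Pellion.
Pablo's largest direct stake is 35% in Pellion, which does not meet the threshold, so Pablo controls no company.
In Pellion, Pablo's side holds only 35%, not > 40%.
So before the transaction, Pablo does not control Pellion.
After the purchase, Pablo's direct stake in Pellion rises to 35% + 14% = 49%.
Pablo holds 49% of Pellion, so Pablo controls Pellion.
Pablo did not control Pellion before and does after, so the clause is triggered.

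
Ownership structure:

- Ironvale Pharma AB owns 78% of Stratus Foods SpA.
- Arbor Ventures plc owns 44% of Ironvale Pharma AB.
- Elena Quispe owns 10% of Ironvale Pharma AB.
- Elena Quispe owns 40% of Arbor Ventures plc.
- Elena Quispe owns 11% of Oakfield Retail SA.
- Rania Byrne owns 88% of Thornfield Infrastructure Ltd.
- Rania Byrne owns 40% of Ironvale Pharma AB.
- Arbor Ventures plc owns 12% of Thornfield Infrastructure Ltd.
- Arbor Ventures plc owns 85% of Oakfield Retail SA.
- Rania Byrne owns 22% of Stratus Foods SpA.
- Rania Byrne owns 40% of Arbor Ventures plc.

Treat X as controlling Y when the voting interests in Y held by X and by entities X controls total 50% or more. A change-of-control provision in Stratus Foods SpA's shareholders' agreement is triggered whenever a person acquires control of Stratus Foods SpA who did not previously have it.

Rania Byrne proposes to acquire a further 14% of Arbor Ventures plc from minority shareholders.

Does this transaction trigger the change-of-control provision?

The purchase changes only Rania's holdings, so Rania is the only person who could newly come to control Stratus.
Rania holds 88% of Thornfield, so Rania controls Thornfield.
In Stratus, Rania's side holds only 22%, not ≥ 50%.
So before the transaction, Rania does not control Stratus.
After the purchase, Rania's direct stake in Arbor rises to 40% + 14% = 54%.
Rania holds 54% of Arbor, so Rania controls Arbor.
Arbor and Rania together hold 44% + 40% = 84% of Ironvale, so Rania controls Ironvale.
Ironvale and Rania together hold 78% + 22% = 100% of Stratus, so Rania controls Stratus.
Rania did not control Stratus before and does after, so the clause is triggered.

Yes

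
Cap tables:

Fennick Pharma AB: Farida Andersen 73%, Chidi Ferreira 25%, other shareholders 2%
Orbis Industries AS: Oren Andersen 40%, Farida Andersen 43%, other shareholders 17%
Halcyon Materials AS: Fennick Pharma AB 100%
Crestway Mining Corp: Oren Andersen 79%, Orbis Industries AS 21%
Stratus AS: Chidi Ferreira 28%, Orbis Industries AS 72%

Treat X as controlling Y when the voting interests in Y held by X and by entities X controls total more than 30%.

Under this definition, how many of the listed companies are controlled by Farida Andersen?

4

Farida holds 73% of Fennick, so Farida controls Fennick.
Farida holds 43% of Orbis, so Farida controls Orbis.
Fennick holds 100% of Halcyon, so Farida controls Halcyon.
Orbis holds 72% of Stratus, so Farida controls Stratus.
No other company's threshold is met.
Farida controls 4 companies.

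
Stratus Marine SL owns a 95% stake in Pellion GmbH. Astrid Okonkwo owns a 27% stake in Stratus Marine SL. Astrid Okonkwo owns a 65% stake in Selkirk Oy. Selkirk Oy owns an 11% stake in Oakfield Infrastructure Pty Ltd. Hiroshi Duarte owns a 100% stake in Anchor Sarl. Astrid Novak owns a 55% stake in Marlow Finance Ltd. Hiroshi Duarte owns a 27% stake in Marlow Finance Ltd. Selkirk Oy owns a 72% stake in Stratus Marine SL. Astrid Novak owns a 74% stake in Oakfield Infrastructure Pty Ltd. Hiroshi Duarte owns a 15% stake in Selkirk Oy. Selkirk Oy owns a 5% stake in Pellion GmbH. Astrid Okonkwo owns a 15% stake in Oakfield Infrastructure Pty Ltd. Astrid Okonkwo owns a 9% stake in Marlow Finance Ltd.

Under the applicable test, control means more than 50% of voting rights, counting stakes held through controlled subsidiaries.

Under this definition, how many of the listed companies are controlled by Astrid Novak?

2

Astrid Novak holds 74% of Oakfield, so Astrid Novak controls Oakfield.
Astrid Novak holds 55% of Marlow, so Astrid Novak controls Marlow.
No other company's threshold is met.
Astrid Novak controls 2 companies.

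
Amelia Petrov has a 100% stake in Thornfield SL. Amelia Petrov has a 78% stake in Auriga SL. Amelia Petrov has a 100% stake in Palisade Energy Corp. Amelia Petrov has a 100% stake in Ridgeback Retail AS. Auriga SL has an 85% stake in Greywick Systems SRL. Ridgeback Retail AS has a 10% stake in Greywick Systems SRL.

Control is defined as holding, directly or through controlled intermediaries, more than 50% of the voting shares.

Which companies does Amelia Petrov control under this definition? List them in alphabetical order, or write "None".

Amelia holds 100% of Ridgeback, so Amelia controls Ridgeback.
Amelia holds 78% of Auriga, so Amelia controls Auriga.
Amelia holds 100% of Palisade, so Amelia controls Palisade.
Auriga and Ridgeback together hold 85% + 10% = 95% of Greywick, so Amelia controls Greywick.
Amelia holds 100% of Thornfield, so Amelia controls Thornfield.

Auriga SL, Greywick Systems SRL, Palisade Energy Corp, Ridgeback Retail AS, Thornfield SL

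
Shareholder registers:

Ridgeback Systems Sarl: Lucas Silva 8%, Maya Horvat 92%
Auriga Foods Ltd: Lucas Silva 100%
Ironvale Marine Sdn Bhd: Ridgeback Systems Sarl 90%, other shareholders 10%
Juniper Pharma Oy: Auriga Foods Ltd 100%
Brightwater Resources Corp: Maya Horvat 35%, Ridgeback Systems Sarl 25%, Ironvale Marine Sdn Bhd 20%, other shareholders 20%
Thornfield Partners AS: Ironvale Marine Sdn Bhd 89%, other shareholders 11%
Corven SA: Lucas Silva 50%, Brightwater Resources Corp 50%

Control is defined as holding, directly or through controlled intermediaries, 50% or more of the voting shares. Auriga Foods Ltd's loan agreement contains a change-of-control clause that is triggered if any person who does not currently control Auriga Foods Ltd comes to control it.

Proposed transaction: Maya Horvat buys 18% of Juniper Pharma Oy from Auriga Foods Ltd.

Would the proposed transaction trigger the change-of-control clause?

The purchase adds only to Maya's holdings (Auriga's stake shrinks), so Maya is the only person who could newly come to control Auriga.
Maya holds 92% of Ridgeback, so Maya controls Ridgeback.
Ridgeback holds 90% of Ironvale, so Maya controls Ironvale.
Maya and Ridgeback and Ironvale together hold 35% + 25% + 20% = 80% of Brightwater, so Maya controls Brightwater.
Ironvale holds 89% of Thornfield, so Maya controls Thornfield.
Brightwater holds 50% of Corven, so Maya controls Corven.
Neither Maya nor any entity Maya controls holds any voting interest in Auriga.
So before the transaction, Maya does not control Auriga.
After the purchase, Maya holds 18% of Juniper directly, and Auriga's stake falls to 82%.
Maya's side now holds 18% of Juniper, not ≥ 50%, so Maya still does not control Juniper.
After the transaction, neither Maya nor any entity Maya controls holds a voting interest in Auriga, so Maya still does not control it.
No new person acquires control, so the clause is not triggered.

No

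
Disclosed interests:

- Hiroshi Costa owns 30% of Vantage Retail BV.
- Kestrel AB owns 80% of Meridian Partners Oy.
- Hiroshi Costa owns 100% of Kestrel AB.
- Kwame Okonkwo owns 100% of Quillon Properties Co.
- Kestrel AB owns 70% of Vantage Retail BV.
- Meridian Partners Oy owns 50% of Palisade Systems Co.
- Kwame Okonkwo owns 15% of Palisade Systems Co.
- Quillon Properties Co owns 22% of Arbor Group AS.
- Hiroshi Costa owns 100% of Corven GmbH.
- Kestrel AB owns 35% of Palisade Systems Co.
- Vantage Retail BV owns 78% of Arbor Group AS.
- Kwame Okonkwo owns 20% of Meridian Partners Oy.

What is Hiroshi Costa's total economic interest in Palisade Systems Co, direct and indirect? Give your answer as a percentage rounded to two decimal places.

Hiroshi reaches Palisade along 2 paths.
Via Kestrel: 100% × 35% = 35%.
Via Kestrel → Meridian: 100% × 80% × 50% = 40%.
Total: 35% + 40% = 75%.
Rounded: 75.00%.

75.00%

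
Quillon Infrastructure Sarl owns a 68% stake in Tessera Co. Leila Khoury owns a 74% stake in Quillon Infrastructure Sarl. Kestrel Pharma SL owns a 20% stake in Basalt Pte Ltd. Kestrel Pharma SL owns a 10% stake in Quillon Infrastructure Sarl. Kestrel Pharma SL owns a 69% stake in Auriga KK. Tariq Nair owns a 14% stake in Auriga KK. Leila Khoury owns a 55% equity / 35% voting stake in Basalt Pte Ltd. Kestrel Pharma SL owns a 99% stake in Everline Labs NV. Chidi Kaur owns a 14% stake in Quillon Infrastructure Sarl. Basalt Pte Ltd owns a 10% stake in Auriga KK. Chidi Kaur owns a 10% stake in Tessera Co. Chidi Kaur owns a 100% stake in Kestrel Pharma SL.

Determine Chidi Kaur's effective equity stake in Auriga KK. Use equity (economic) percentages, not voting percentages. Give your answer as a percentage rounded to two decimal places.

71.00%

Chidi reaches Auriga along 2 paths.
Via Kestrel → Basalt: 100% × 20% × 10% = 2%.
Via Kestrel: 100% × 69% = 69%.
Total: 2% + 69% = 71%.
Rounded: 71.00%.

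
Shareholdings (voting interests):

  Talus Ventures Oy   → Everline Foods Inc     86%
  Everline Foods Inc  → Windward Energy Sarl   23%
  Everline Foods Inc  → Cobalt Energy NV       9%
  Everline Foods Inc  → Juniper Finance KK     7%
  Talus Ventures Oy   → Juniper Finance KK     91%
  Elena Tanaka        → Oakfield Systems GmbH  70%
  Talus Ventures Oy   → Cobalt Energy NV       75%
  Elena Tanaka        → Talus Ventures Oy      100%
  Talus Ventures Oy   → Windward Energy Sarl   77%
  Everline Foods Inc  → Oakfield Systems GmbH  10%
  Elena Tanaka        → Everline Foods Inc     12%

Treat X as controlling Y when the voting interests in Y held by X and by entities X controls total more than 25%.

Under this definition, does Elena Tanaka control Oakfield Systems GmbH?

Elena holds 100% of Talus, so Elena controls Talus.
Talus and Elena together hold 86% + 12% = 98% of Everline, so Elena controls Everline.
Everline and Elena together hold 10% + 70% = 80% of Oakfield, so Elena controls Oakfield.

Yes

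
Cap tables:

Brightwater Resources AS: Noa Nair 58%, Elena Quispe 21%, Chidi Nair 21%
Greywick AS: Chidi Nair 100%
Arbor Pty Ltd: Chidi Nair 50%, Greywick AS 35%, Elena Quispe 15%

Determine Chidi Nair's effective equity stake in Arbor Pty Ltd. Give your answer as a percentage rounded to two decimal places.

85.00%

Chidi reaches Arbor along 2 paths.
Direct stake: 50% = 50%.
Via Greywick: 100% × 35% = 35%.
Total: 50% + 35% = 85%.
Rounded: 85.00%.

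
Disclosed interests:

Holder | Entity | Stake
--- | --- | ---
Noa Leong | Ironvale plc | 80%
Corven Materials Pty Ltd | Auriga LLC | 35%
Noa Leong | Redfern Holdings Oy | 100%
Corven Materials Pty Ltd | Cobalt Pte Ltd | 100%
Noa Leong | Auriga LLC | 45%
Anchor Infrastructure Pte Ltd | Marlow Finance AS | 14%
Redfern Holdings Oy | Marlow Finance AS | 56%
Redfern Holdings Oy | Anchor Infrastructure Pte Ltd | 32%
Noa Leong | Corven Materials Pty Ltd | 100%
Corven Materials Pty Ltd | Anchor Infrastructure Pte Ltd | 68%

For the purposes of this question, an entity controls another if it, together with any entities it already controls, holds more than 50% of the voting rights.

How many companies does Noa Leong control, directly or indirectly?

7

Noa holds 100% of Redfern, so Noa controls Redfern.
Noa holds 100% of Corven, so Noa controls Corven.
Noa holds 80% of Ironvale, so Noa controls Ironvale.
Corven and Redfern together hold 68% + 32% = 100% of Anchor, so Noa controls Anchor.
Redfern and Anchor together hold 56% + 14% = 70% of Marlow, so Noa controls Marlow.
Corven holds 100% of Cobalt, so Noa controls Cobalt.
Noa and Corven together hold 45% + 35% = 80% of Auriga, so Noa controls Auriga.
Noa controls 7 companies.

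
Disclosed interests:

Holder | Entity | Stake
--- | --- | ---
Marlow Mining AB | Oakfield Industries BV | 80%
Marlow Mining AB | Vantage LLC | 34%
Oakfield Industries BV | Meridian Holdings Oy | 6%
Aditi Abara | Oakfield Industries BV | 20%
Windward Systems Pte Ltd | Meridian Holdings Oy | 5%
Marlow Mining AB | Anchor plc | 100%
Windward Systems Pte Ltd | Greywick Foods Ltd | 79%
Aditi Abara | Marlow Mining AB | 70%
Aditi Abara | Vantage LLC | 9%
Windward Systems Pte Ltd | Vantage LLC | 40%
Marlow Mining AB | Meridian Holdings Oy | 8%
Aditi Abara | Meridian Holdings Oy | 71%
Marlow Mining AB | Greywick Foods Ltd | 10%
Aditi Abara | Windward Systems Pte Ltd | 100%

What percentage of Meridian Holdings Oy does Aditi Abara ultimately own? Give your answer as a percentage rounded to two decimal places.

Aditi reaches Meridian along 5 paths.
Via Windward: 100% × 5% = 5%.
Via Marlow: 70% × 8% = 5.6%.
Direct stake: 71% = 71%.
Via Marlow → Oakfield: 70% × 80% × 6% = 3.36%.
Via Oakfield: 20% × 6% = 1.2%.
Total: 5% + 5.6% + 71% + 3.36% + 1.2% = 86.16%.

86.16%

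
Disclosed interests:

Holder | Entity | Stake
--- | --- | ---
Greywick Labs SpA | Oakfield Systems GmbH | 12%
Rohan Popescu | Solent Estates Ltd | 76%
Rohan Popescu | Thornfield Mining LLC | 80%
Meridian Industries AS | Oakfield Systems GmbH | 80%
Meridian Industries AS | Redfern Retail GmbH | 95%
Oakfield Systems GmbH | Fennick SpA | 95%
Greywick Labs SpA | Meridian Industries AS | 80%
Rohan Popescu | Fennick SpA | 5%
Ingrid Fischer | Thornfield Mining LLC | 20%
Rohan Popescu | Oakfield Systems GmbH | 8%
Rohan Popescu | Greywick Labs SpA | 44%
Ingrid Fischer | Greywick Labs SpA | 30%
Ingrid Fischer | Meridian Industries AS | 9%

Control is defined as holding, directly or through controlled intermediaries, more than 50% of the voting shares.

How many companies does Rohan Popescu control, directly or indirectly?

Rohan holds 76% of Solent, so Rohan controls Solent.
Rohan holds 80% of Thornfield, so Rohan controls Thornfield.
No other company's threshold is met.
Rohan controls 2 companies.

2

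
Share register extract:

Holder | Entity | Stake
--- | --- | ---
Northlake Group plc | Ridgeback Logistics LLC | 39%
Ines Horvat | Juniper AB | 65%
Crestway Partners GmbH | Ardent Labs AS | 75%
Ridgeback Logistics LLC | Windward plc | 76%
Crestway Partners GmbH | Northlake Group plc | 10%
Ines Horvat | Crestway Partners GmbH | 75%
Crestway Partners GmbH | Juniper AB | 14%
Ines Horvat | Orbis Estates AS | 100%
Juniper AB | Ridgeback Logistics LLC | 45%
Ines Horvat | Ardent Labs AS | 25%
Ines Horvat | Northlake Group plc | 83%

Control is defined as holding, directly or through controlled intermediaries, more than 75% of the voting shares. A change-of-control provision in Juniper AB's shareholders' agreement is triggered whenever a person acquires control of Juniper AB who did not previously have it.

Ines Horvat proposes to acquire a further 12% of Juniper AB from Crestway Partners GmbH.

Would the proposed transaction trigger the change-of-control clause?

Yes

The purchase adds only to Ines's holdings (Crestway's stake shrinks), so Ines is the only person who could newly come to control Juniper.
Ines holds 83% of Northlake, so Ines controls Northlake.
Ines holds 100% of Orbis, so Ines controls Orbis.
In Juniper, Ines's side holds only 65%, not > 75%.
So before the transaction, Ines does not control Juniper.
After the purchase, Ines's direct stake in Juniper rises to 65% + 12% = 77%, and Crestway's stake falls to 2%.
Ines holds 77% of Juniper, so Ines controls Juniper.
Ines did not control Juniper before and does after, so the clause is triggered.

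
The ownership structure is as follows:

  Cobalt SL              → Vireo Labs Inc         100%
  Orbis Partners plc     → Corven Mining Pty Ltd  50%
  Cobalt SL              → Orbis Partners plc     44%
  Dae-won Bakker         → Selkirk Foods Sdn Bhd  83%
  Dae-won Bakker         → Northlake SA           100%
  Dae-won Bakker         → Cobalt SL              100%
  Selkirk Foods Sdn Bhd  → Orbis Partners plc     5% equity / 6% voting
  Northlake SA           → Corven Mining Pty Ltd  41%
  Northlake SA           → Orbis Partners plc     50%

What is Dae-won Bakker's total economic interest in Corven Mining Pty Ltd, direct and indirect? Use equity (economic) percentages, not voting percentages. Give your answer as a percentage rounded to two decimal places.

Dae-won reaches Corven along 4 paths.
Via Northlake: 100% × 41% = 41%.
Via Northlake → Orbis: 100% × 50% × 50% = 25%.
Via Cobalt → Orbis: 100% × 44% × 50% = 22%.
Via Selkirk → Orbis: 83% × 5% × 50% = 2.075%.
Total: 41% + 25% + 22% + 2.075% = 90.075%.
Rounded: 90.08%.

90.08%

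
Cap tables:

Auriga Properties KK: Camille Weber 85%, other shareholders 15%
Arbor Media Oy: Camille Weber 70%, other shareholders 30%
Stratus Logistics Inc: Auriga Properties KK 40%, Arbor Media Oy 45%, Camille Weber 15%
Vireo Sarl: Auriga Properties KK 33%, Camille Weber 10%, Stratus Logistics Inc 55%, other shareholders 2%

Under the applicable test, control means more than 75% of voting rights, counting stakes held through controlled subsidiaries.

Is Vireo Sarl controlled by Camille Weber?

Camille holds 85% of Auriga, so Camille controls Auriga.
In Vireo, Camille's side holds only 33% + 10% = 43%, not > 75%.
So Camille does not control Vireo.

No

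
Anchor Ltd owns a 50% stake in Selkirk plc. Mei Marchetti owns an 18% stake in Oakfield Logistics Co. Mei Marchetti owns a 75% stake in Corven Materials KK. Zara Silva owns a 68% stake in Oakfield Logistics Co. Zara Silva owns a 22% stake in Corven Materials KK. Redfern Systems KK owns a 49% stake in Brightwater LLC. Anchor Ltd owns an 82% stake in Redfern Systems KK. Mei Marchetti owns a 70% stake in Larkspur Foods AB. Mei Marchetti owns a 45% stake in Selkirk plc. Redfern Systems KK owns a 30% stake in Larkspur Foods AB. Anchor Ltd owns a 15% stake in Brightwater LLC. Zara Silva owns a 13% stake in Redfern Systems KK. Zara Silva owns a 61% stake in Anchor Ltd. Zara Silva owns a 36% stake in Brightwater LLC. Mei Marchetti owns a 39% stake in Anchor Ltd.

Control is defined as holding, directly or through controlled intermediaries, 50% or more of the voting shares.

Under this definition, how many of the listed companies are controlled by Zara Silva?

Zara holds 61% of Anchor, so Zara controls Anchor.
Anchor holds 50% of Selkirk, so Zara controls Selkirk.
Zara and Anchor together hold 13% + 82% = 95% of Redfern, so Zara controls Redfern.
Zara holds 68% of Oakfield, so Zara controls Oakfield.
Zara and Redfern and Anchor together hold 36% + 49% + 15% = 100% of Brightwater, so Zara controls Brightwater.
No other company's threshold is met.
Zara controls 5 companies.

5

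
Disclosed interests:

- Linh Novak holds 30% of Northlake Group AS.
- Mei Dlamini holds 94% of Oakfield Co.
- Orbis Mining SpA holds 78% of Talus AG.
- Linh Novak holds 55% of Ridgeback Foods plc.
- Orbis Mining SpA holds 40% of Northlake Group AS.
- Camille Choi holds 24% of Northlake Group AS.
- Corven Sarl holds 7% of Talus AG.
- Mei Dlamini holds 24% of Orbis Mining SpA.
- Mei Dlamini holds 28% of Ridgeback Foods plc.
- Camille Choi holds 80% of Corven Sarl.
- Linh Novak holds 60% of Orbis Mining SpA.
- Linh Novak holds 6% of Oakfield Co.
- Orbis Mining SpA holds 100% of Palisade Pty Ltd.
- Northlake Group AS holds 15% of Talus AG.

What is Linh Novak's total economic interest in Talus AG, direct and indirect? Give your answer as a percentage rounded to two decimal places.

Linh reaches Talus along 3 paths.
Via Orbis: 60% × 78% = 46.8%.
Via Northlake: 30% × 15% = 4.5%.
Via Orbis → Northlake: 60% × 40% × 15% = 3.6%.
Total: 46.8% + 4.5% + 3.6% = 54.9%.
Rounded: 54.90%.

54.90%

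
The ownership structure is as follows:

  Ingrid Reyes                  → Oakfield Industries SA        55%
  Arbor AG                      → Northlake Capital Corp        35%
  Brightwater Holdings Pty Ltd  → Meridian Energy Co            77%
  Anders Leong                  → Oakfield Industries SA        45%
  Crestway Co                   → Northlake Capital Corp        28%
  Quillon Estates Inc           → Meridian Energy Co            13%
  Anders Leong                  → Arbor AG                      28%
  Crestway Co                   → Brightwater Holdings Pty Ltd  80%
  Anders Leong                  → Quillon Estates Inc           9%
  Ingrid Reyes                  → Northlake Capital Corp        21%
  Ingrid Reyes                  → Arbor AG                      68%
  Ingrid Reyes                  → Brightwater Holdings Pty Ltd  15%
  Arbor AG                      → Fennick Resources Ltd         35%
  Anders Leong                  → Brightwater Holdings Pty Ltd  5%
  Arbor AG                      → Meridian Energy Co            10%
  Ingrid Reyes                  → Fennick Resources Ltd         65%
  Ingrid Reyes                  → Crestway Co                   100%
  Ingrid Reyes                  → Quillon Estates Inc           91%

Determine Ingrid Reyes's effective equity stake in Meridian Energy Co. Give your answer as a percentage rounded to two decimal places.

91.78%

Ingrid reaches Meridian along 4 paths.
Via Crestway → Brightwater: 100% × 80% × 77% = 61.6%.
Via Brightwater: 15% × 77% = 11.55%.
Via Quillon: 91% × 13% = 11.83%.
Via Arbor: 68% × 10% = 6.8%.
Total: 61.6% + 11.55% + 11.83% + 6.8% = 91.78%.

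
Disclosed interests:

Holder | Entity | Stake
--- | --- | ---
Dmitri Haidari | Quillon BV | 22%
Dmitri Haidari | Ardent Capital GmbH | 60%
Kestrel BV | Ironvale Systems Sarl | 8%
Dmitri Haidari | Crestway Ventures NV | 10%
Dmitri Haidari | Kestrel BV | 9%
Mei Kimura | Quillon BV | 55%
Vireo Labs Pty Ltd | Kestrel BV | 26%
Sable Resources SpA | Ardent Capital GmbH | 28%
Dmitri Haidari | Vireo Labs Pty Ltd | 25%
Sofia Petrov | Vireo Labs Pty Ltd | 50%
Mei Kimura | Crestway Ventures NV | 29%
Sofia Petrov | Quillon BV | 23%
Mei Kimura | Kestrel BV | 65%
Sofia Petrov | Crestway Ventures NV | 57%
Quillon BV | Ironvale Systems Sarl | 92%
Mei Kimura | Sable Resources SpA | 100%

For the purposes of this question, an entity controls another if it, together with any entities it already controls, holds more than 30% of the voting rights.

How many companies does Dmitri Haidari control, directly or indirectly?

1

Dmitri holds 60% of Ardent, so Dmitri controls Ardent.
No other company's threshold is met.
Dmitri controls 1 company.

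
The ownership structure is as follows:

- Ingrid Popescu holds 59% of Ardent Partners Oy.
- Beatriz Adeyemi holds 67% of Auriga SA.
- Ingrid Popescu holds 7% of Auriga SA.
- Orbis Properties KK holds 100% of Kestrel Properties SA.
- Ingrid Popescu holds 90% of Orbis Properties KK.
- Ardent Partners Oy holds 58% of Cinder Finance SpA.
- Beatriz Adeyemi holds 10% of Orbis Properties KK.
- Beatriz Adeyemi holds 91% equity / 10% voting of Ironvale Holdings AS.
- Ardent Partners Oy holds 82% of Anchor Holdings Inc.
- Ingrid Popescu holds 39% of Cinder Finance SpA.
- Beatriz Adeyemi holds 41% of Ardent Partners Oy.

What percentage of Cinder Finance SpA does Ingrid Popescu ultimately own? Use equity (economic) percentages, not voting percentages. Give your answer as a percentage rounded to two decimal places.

73.22%

Ingrid reaches Cinder along 2 paths.
Direct stake: 39% = 39%.
Via Ardent: 59% × 58% = 34.22%.
Total: 39% + 34.22% = 73.22%.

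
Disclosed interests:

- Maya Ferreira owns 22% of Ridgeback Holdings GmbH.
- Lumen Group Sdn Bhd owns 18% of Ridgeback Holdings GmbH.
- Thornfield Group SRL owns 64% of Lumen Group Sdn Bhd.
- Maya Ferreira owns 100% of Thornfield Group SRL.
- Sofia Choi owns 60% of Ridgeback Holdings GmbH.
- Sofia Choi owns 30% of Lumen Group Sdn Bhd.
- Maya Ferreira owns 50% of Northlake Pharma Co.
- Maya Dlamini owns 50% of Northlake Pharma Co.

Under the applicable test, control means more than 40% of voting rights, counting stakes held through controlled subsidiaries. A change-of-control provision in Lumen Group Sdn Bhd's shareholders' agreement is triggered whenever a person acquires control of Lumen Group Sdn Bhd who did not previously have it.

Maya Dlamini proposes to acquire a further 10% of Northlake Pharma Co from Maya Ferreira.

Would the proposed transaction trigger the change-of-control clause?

The purchase adds only to Maya Dlamini's holdings (Maya Ferreira's stake shrinks), so Maya Dlamini is the only person who could newly come to control Lumen.
Maya Dlamini holds 50% of Northlake, so Maya Dlamini controls Northlake.
Neither Maya Dlamini nor any entity Maya Dlamini controls holds any voting interest in Lumen.
So before the transaction, Maya Dlamini does not control Lumen.
After the purchase, Maya Dlamini's direct stake in Northlake rises to 50% + 10% = 60%, and Maya Ferreira's stake falls to 40%.
Maya Dlamini holds 60% of Northlake, so Maya Dlamini controls Northlake.
After the transaction, neither Maya Dlamini nor any entity Maya Dlamini controls holds a voting interest in Lumen, so Maya Dlamini still does not control it.
No new person acquires control, so the clause is not triggered.

No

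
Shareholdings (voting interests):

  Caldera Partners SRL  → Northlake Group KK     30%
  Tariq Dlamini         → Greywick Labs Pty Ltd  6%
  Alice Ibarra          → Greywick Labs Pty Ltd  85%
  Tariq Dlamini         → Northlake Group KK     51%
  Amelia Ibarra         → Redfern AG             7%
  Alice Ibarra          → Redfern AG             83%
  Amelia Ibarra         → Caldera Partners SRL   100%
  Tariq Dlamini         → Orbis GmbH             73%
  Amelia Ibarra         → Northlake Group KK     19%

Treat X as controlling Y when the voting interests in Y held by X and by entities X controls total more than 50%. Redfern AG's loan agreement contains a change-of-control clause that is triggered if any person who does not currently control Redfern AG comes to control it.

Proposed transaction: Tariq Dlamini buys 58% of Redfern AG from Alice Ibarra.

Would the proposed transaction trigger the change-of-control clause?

The purchase adds only to Tariq's holdings (Alice's stake shrinks), so Tariq is the only person who could newly come to control Redfern.
Tariq holds 73% of Orbis, so Tariq controls Orbis.
Tariq holds 51% of Northlake, so Tariq controls Northlake.
Neither Tariq nor any entity Tariq controls holds any voting interest in Redfern.
So before the transaction, Tariq does not control Redfern.
After the purchase, Tariq holds 58% of Redfern directly, and Alice's stake falls to 25%.
Tariq holds 58% of Redfern, so Tariq controls Redfern.
Tariq did not control Redfern before and does after, so the clause is triggered.

Yes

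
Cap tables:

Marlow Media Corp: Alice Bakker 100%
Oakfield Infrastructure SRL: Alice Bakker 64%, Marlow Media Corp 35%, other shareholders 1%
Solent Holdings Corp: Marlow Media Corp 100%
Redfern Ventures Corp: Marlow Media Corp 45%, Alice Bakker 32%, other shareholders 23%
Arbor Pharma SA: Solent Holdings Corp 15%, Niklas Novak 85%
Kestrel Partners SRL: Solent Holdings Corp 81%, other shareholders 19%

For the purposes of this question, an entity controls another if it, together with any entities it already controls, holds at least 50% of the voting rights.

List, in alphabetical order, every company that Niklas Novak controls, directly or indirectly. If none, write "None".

Niklas holds 85% of Arbor, so Niklas controls Arbor.
No other company's threshold is met.

Arbor Pharma SA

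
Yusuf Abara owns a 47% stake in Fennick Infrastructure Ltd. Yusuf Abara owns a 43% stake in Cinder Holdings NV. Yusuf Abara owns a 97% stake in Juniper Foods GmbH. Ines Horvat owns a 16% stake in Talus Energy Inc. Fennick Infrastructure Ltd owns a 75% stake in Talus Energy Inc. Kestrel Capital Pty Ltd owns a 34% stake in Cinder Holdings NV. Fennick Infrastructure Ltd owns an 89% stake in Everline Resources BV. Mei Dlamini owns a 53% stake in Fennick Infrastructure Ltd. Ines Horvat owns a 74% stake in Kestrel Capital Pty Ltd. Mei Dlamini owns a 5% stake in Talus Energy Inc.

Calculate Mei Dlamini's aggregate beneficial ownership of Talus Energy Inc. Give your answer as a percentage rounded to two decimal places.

44.75%

Mei reaches Talus along 2 paths.
Via Fennick: 53% × 75% = 39.75%.
Direct stake: 5% = 5%.
Total: 39.75% + 5% = 44.75%.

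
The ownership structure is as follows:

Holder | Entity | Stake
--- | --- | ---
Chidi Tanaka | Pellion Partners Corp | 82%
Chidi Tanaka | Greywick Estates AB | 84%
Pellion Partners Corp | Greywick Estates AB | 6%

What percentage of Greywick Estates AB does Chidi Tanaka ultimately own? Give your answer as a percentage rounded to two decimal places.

88.92%

Chidi reaches Greywick along 2 paths.
Direct stake: 84% = 84%.
Via Pellion: 82% × 6% = 4.92%.
Total: 84% + 4.92% = 88.92%.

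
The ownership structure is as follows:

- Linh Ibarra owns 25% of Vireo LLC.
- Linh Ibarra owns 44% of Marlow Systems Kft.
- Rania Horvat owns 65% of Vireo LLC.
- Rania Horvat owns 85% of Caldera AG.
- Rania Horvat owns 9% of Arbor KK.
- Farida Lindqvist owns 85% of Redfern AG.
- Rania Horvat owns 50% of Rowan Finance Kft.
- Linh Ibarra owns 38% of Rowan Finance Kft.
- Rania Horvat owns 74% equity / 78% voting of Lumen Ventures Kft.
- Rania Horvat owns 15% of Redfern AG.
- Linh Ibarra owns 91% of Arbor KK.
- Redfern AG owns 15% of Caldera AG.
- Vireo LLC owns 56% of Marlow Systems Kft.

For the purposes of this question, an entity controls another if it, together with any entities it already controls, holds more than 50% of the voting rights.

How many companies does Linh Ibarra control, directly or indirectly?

Linh holds 91% of Arbor, so Linh controls Arbor.
No other company's threshold is met.
Linh controls 1 company.

1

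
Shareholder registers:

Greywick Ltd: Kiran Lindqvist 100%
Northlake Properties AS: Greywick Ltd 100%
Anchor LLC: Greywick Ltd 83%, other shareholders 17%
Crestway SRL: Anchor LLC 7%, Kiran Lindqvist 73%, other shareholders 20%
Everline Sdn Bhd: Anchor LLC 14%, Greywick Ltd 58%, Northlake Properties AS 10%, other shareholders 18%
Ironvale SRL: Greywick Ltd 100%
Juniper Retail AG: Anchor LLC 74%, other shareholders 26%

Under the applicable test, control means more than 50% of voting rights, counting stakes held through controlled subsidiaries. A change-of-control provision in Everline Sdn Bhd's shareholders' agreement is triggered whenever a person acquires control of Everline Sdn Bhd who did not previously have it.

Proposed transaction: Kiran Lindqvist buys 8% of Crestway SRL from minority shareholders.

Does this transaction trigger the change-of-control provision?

No

The purchase changes only Kiran's holdings, so Kiran is the only person who could newly come to control Everline.
Kiran holds 100% of Greywick, so Kiran controls Greywick.
Greywick holds 100% of Northlake, so Kiran controls Northlake.
Greywick holds 83% of Anchor, so Kiran controls Anchor.
Anchor and Greywick and Northlake together hold 14% + 58% + 10% = 82% of Everline, so Kiran controls Everline.
So Kiran already controls Everline before the transaction.
After the purchase, Kiran's direct stake in Crestway rises to 73% + 8% = 81%.
Kiran controlled Everline already, so this is not a new person acquiring control; every other person's position is unchanged or reduced.
No new person acquires control, so the clause is not triggered.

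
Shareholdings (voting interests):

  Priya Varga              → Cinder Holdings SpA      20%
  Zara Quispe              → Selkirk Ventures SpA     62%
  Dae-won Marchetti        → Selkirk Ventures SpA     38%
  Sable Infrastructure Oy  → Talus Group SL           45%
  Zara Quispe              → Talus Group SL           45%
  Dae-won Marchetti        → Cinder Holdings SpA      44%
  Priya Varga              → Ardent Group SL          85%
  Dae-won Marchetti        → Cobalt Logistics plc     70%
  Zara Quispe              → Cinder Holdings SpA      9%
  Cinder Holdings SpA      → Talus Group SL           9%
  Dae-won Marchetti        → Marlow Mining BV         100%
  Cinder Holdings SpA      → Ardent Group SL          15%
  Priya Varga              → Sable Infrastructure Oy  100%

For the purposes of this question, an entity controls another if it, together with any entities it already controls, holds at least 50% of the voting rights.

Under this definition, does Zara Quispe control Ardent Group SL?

No

Zara holds 62% of Selkirk, so Zara controls Selkirk.
Neither Zara nor any entity Zara controls holds any voting interest in Ardent.
So Zara does not control Ardent.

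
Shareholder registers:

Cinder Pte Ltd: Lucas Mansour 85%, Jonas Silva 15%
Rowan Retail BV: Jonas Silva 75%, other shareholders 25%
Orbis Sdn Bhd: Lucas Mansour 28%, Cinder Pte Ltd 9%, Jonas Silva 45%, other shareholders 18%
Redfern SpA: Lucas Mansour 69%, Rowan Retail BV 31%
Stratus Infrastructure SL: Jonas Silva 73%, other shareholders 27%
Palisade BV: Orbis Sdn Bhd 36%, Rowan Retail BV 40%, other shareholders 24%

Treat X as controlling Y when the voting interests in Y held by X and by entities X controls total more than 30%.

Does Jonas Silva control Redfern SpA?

Yes

Jonas holds 75% of Rowan, so Jonas controls Rowan.
Rowan holds 31% of Redfern, so Jonas controls Redfern.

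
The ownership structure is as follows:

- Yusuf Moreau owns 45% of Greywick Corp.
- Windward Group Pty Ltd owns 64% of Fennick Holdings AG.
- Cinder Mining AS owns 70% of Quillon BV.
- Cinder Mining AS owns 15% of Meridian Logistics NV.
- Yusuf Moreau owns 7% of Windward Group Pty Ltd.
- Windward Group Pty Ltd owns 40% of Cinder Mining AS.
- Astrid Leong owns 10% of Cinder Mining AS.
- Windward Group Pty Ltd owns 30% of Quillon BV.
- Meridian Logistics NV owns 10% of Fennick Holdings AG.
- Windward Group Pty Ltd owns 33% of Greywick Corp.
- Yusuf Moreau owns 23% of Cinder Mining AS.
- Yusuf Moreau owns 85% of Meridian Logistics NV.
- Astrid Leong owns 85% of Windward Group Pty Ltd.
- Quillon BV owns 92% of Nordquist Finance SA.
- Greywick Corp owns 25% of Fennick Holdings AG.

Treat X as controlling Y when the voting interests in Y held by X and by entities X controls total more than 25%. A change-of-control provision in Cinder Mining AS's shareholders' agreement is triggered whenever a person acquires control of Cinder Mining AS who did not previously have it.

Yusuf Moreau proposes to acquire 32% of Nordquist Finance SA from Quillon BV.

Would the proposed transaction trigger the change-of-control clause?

The purchase adds only to Yusuf's holdings (Quillon's stake shrinks), so Yusuf is the only person who could newly come to control Cinder.
Yusuf holds 45% of Greywick, so Yusuf controls Greywick.
Yusuf holds 85% of Meridian, so Yusuf controls Meridian.
Greywick and Meridian together hold 25% + 10% = 35% of Fennick, so Yusuf controls Fennick.
In Cinder, Yusuf's side holds only 23%, not > 25%.
So before the transaction, Yusuf does not control Cinder.
After the purchase, Yusuf holds 32% of Nordquist directly, and Quillon's stake falls to 60%.
Yusuf holds 32% of Nordquist, so Yusuf controls Nordquist.
After the transaction, Yusuf's side holds 23% of Cinder, not > 25%, so Yusuf still does not control Cinder.
No new person acquires control, so the clause is not triggered.

No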